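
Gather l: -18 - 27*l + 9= -27*l - 9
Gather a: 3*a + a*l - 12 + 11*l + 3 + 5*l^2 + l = a*(l + 3) + 5*l^2 + 12*l - 9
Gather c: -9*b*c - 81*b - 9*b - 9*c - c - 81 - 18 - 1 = -90*b + c*(-9*b - 10) - 100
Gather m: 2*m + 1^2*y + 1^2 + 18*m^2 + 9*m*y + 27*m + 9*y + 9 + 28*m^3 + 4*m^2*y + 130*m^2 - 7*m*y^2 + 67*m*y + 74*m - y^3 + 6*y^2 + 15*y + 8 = 28*m^3 + m^2*(4*y + 148) + m*(-7*y^2 + 76*y + 103) - y^3 + 6*y^2 + 25*y + 18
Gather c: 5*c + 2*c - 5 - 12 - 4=7*c - 21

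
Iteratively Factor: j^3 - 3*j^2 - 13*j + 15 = (j + 3)*(j^2 - 6*j + 5) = (j - 1)*(j + 3)*(j - 5)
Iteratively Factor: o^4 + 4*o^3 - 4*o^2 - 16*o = (o + 2)*(o^3 + 2*o^2 - 8*o) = (o + 2)*(o + 4)*(o^2 - 2*o) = (o - 2)*(o + 2)*(o + 4)*(o)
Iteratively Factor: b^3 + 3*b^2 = (b)*(b^2 + 3*b) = b^2*(b + 3)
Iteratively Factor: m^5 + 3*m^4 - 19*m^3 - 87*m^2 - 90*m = (m + 3)*(m^4 - 19*m^2 - 30*m) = m*(m + 3)*(m^3 - 19*m - 30) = m*(m + 3)^2*(m^2 - 3*m - 10) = m*(m - 5)*(m + 3)^2*(m + 2)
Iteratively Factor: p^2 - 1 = (p + 1)*(p - 1)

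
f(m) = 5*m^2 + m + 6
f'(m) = 10*m + 1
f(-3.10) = 50.95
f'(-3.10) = -30.00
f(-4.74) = 113.60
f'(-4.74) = -46.40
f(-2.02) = 24.38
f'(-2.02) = -19.20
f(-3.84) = 75.89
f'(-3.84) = -37.40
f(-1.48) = 15.47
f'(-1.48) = -13.80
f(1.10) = 13.15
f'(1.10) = 12.00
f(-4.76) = 114.53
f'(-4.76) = -46.60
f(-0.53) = 6.87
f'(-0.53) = -4.30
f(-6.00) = 180.00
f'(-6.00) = -59.00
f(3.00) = 54.00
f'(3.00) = 31.00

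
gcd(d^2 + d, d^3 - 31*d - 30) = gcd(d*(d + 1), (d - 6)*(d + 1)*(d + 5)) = d + 1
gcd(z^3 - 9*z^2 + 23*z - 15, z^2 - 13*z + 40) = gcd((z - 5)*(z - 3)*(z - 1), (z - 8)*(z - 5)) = z - 5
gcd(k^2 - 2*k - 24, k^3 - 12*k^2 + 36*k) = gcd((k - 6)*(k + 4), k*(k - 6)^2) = k - 6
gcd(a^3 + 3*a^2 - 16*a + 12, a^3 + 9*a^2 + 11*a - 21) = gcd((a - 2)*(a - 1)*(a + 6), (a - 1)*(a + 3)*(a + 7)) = a - 1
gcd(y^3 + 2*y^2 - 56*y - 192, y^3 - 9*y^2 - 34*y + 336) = y^2 - 2*y - 48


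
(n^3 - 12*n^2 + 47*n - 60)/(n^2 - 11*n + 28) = (n^2 - 8*n + 15)/(n - 7)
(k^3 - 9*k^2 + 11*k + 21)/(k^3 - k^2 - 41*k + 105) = (k^2 - 6*k - 7)/(k^2 + 2*k - 35)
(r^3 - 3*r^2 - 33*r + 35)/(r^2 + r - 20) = (r^2 - 8*r + 7)/(r - 4)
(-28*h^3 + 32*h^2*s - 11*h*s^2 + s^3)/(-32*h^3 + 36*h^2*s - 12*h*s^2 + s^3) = (-7*h + s)/(-8*h + s)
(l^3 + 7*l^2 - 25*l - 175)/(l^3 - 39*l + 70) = (l + 5)/(l - 2)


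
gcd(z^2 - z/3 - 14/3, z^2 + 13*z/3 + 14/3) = z + 2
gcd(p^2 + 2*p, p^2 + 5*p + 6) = p + 2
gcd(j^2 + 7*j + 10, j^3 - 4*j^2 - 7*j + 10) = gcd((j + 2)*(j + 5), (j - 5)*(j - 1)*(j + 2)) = j + 2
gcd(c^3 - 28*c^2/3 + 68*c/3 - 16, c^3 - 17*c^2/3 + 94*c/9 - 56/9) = c^2 - 10*c/3 + 8/3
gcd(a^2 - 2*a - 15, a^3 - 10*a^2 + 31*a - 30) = a - 5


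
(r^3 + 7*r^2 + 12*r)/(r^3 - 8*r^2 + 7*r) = (r^2 + 7*r + 12)/(r^2 - 8*r + 7)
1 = 1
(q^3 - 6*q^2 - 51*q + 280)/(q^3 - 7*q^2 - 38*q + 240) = (q + 7)/(q + 6)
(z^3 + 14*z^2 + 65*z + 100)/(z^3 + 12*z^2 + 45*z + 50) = (z + 4)/(z + 2)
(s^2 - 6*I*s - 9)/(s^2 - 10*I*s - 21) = (s - 3*I)/(s - 7*I)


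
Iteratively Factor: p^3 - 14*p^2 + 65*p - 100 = (p - 5)*(p^2 - 9*p + 20) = (p - 5)^2*(p - 4)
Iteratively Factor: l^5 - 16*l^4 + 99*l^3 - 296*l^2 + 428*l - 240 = (l - 3)*(l^4 - 13*l^3 + 60*l^2 - 116*l + 80) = (l - 4)*(l - 3)*(l^3 - 9*l^2 + 24*l - 20) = (l - 4)*(l - 3)*(l - 2)*(l^2 - 7*l + 10) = (l - 5)*(l - 4)*(l - 3)*(l - 2)*(l - 2)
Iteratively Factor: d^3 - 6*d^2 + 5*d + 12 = (d + 1)*(d^2 - 7*d + 12) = (d - 4)*(d + 1)*(d - 3)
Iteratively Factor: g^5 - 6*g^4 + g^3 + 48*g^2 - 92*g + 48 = (g - 2)*(g^4 - 4*g^3 - 7*g^2 + 34*g - 24) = (g - 2)*(g - 1)*(g^3 - 3*g^2 - 10*g + 24) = (g - 2)^2*(g - 1)*(g^2 - g - 12) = (g - 4)*(g - 2)^2*(g - 1)*(g + 3)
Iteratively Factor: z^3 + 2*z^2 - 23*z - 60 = (z + 4)*(z^2 - 2*z - 15) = (z - 5)*(z + 4)*(z + 3)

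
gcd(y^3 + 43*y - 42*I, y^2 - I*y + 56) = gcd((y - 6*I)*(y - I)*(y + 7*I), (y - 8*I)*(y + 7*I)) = y + 7*I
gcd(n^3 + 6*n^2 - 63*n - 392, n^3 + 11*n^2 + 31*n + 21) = n + 7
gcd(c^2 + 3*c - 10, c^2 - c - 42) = 1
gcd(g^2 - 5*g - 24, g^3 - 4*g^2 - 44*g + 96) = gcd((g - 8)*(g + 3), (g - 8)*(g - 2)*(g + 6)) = g - 8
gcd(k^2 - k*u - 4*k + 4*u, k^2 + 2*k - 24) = k - 4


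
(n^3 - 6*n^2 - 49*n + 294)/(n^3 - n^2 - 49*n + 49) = (n - 6)/(n - 1)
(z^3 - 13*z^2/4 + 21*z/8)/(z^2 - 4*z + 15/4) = z*(4*z - 7)/(2*(2*z - 5))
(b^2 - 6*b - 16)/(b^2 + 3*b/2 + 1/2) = 2*(b^2 - 6*b - 16)/(2*b^2 + 3*b + 1)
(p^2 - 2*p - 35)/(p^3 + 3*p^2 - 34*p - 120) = (p - 7)/(p^2 - 2*p - 24)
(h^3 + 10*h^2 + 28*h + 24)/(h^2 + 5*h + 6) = (h^2 + 8*h + 12)/(h + 3)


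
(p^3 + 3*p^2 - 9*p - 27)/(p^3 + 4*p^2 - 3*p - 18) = (p - 3)/(p - 2)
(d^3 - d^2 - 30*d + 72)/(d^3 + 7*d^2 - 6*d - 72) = (d - 4)/(d + 4)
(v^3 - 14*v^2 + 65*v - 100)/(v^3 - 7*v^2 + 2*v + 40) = (v - 5)/(v + 2)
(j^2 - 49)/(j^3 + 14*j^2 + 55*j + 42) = (j - 7)/(j^2 + 7*j + 6)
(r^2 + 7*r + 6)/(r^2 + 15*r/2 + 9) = 2*(r + 1)/(2*r + 3)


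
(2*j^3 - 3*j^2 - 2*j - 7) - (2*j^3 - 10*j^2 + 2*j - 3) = 7*j^2 - 4*j - 4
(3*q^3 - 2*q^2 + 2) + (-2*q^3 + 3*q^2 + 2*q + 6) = q^3 + q^2 + 2*q + 8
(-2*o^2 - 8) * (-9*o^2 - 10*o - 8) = 18*o^4 + 20*o^3 + 88*o^2 + 80*o + 64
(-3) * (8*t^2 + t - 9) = -24*t^2 - 3*t + 27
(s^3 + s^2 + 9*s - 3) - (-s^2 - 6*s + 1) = s^3 + 2*s^2 + 15*s - 4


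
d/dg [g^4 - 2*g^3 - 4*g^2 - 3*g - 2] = 4*g^3 - 6*g^2 - 8*g - 3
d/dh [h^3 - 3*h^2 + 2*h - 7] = 3*h^2 - 6*h + 2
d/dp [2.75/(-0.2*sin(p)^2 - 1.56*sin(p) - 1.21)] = (1.1*sin(p) + 4.29)*cos(p)/(0.2*sin(p)^2 + 1.56*sin(p) + 1.21)^2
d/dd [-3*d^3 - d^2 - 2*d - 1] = -9*d^2 - 2*d - 2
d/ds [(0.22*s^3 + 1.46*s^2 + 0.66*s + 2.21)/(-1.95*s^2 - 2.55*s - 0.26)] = (-0.429*s^4 - 1.122*s^3 - 2.6076*s^2 + 7.8598*s + 5.4639)/(3.8025*s^4 + 9.945*s^3 + 7.5165*s^2 + 1.326*s + 0.0676)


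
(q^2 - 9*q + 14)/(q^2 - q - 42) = (q - 2)/(q + 6)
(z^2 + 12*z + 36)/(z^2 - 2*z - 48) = (z + 6)/(z - 8)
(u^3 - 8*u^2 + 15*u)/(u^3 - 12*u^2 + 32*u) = (u^2 - 8*u + 15)/(u^2 - 12*u + 32)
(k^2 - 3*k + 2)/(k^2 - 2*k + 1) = (k - 2)/(k - 1)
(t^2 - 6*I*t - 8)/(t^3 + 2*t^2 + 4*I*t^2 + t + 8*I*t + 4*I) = (t^2 - 6*I*t - 8)/(t^3 + t^2*(2 + 4*I) + t*(1 + 8*I) + 4*I)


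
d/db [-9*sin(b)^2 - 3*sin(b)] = -3*(6*sin(b) + 1)*cos(b)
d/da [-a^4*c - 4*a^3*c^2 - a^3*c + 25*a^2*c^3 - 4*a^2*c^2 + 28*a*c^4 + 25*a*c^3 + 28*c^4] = c*(-4*a^3 - 12*a^2*c - 3*a^2 + 50*a*c^2 - 8*a*c + 28*c^3 + 25*c^2)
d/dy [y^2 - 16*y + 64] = 2*y - 16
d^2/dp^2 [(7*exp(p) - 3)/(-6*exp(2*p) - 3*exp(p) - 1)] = (-252*exp(4*p) + 558*exp(3*p) + 414*exp(2*p) - 24*exp(p) - 16)*exp(p)/(216*exp(6*p) + 324*exp(5*p) + 270*exp(4*p) + 135*exp(3*p) + 45*exp(2*p) + 9*exp(p) + 1)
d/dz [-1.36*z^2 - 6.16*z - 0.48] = -2.72*z - 6.16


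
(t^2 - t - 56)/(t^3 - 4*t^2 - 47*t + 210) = (t - 8)/(t^2 - 11*t + 30)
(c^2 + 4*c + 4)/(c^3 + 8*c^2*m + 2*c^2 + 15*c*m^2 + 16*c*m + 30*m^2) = (c + 2)/(c^2 + 8*c*m + 15*m^2)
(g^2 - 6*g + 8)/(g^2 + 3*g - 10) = (g - 4)/(g + 5)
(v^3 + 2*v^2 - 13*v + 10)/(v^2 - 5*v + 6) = (v^2 + 4*v - 5)/(v - 3)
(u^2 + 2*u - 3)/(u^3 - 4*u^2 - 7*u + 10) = (u + 3)/(u^2 - 3*u - 10)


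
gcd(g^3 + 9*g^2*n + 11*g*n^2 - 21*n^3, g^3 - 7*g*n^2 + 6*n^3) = g^2 + 2*g*n - 3*n^2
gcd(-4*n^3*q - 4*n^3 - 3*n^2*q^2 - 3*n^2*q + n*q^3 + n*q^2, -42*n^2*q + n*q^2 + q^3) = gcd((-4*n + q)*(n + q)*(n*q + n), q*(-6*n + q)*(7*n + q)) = 1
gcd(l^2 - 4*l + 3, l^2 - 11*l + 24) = l - 3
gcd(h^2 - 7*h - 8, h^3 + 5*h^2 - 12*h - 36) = 1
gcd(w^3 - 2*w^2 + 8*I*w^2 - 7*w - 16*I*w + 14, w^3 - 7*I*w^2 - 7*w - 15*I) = w + I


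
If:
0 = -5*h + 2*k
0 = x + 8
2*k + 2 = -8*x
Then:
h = 62/5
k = 31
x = -8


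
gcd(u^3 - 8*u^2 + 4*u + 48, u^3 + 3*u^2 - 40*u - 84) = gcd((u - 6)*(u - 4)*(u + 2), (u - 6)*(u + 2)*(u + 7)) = u^2 - 4*u - 12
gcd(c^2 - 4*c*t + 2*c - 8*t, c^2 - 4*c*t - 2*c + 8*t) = -c + 4*t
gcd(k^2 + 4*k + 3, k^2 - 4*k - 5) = k + 1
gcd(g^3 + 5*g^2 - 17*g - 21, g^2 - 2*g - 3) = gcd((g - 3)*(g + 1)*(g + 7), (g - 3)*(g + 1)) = g^2 - 2*g - 3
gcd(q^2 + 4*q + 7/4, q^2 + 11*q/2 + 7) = q + 7/2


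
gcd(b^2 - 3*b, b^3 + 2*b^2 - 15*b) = b^2 - 3*b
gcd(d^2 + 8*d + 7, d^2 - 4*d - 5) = d + 1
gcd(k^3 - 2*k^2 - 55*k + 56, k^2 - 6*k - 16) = k - 8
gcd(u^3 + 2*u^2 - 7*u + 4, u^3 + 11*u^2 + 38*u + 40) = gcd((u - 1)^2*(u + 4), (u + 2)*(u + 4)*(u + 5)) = u + 4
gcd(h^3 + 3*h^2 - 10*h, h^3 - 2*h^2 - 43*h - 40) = h + 5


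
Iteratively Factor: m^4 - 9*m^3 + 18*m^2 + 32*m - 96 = (m - 4)*(m^3 - 5*m^2 - 2*m + 24) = (m - 4)*(m - 3)*(m^2 - 2*m - 8) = (m - 4)*(m - 3)*(m + 2)*(m - 4)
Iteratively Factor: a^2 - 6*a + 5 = (a - 1)*(a - 5)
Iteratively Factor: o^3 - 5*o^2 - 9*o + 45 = (o - 3)*(o^2 - 2*o - 15) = (o - 3)*(o + 3)*(o - 5)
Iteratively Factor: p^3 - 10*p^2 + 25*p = (p)*(p^2 - 10*p + 25) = p*(p - 5)*(p - 5)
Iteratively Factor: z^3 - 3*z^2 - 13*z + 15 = (z + 3)*(z^2 - 6*z + 5) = (z - 1)*(z + 3)*(z - 5)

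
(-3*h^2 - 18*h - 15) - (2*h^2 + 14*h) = -5*h^2 - 32*h - 15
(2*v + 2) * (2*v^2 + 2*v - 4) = 4*v^3 + 8*v^2 - 4*v - 8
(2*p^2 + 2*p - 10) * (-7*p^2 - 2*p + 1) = -14*p^4 - 18*p^3 + 68*p^2 + 22*p - 10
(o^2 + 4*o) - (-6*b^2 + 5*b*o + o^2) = 6*b^2 - 5*b*o + 4*o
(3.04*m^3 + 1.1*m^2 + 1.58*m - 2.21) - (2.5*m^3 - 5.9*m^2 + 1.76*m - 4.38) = 0.54*m^3 + 7.0*m^2 - 0.18*m + 2.17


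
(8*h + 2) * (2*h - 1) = 16*h^2 - 4*h - 2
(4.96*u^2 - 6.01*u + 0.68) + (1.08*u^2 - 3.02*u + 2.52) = 6.04*u^2 - 9.03*u + 3.2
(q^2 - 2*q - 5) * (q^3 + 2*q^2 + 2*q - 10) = q^5 - 7*q^3 - 24*q^2 + 10*q + 50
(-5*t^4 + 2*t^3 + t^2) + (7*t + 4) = -5*t^4 + 2*t^3 + t^2 + 7*t + 4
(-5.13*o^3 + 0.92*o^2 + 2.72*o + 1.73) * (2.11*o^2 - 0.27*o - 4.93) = -10.8243*o^5 + 3.3263*o^4 + 30.7817*o^3 - 1.6197*o^2 - 13.8767*o - 8.5289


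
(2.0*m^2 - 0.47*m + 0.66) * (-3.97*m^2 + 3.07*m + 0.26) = -7.94*m^4 + 8.0059*m^3 - 3.5431*m^2 + 1.904*m + 0.1716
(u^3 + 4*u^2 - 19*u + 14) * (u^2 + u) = u^5 + 5*u^4 - 15*u^3 - 5*u^2 + 14*u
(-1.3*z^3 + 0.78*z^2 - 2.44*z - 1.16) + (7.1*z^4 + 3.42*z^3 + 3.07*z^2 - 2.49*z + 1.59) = 7.1*z^4 + 2.12*z^3 + 3.85*z^2 - 4.93*z + 0.43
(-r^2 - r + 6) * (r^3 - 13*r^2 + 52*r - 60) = -r^5 + 12*r^4 - 33*r^3 - 70*r^2 + 372*r - 360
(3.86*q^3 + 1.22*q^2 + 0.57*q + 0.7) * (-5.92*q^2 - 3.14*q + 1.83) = -22.8512*q^5 - 19.3428*q^4 - 0.1414*q^3 - 3.7012*q^2 - 1.1549*q + 1.281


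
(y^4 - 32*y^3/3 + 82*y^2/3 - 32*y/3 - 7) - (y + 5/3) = y^4 - 32*y^3/3 + 82*y^2/3 - 35*y/3 - 26/3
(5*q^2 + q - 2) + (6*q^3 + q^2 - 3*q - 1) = 6*q^3 + 6*q^2 - 2*q - 3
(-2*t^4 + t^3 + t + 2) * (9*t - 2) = -18*t^5 + 13*t^4 - 2*t^3 + 9*t^2 + 16*t - 4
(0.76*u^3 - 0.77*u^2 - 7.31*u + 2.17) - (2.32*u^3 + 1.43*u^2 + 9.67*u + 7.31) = -1.56*u^3 - 2.2*u^2 - 16.98*u - 5.14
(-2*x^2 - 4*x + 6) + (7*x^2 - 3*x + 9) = 5*x^2 - 7*x + 15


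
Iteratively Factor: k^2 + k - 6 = (k - 2)*(k + 3)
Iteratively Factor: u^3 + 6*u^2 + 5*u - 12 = (u + 4)*(u^2 + 2*u - 3) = (u - 1)*(u + 4)*(u + 3)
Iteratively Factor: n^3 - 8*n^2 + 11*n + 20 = (n - 5)*(n^2 - 3*n - 4) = (n - 5)*(n - 4)*(n + 1)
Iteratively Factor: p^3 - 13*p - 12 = (p + 3)*(p^2 - 3*p - 4) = (p + 1)*(p + 3)*(p - 4)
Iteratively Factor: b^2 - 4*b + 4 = (b - 2)*(b - 2)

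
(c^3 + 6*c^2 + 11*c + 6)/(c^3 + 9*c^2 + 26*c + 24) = (c + 1)/(c + 4)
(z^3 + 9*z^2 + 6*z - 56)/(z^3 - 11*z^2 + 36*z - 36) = (z^2 + 11*z + 28)/(z^2 - 9*z + 18)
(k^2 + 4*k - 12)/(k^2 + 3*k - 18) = (k - 2)/(k - 3)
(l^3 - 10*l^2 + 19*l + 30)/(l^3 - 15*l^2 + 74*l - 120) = (l + 1)/(l - 4)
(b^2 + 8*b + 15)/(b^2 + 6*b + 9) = (b + 5)/(b + 3)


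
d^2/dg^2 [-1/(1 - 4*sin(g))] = 4*(-4*sin(g)^2 - sin(g) + 8)/(4*sin(g) - 1)^3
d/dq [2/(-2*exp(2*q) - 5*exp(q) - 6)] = (8*exp(q) + 10)*exp(q)/(2*exp(2*q) + 5*exp(q) + 6)^2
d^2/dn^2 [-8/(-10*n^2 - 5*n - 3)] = 80*(-20*n^2 - 10*n + 5*(4*n + 1)^2 - 6)/(10*n^2 + 5*n + 3)^3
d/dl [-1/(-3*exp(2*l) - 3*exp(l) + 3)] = (-2*exp(l) - 1)*exp(l)/(3*(exp(2*l) + exp(l) - 1)^2)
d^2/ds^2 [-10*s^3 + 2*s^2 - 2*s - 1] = 4 - 60*s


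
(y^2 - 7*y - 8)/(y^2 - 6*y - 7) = (y - 8)/(y - 7)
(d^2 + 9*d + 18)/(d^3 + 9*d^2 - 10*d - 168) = (d + 3)/(d^2 + 3*d - 28)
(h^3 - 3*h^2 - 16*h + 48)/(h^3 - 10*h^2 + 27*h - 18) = (h^2 - 16)/(h^2 - 7*h + 6)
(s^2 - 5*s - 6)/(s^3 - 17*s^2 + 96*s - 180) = (s + 1)/(s^2 - 11*s + 30)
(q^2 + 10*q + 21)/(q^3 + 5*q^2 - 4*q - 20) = (q^2 + 10*q + 21)/(q^3 + 5*q^2 - 4*q - 20)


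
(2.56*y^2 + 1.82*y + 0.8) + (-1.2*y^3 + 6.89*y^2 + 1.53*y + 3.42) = -1.2*y^3 + 9.45*y^2 + 3.35*y + 4.22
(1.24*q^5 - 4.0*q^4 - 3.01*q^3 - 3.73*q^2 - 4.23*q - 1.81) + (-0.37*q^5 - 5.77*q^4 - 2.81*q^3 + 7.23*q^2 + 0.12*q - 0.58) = 0.87*q^5 - 9.77*q^4 - 5.82*q^3 + 3.5*q^2 - 4.11*q - 2.39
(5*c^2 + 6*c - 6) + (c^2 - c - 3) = 6*c^2 + 5*c - 9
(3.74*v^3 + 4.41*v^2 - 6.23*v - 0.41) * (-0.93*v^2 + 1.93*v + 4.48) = -3.4782*v^5 + 3.1169*v^4 + 31.0604*v^3 + 8.1142*v^2 - 28.7017*v - 1.8368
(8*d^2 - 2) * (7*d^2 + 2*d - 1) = 56*d^4 + 16*d^3 - 22*d^2 - 4*d + 2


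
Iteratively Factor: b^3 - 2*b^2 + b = (b)*(b^2 - 2*b + 1) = b*(b - 1)*(b - 1)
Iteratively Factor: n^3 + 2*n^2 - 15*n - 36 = (n - 4)*(n^2 + 6*n + 9) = (n - 4)*(n + 3)*(n + 3)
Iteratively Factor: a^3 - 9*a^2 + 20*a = (a - 5)*(a^2 - 4*a) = (a - 5)*(a - 4)*(a)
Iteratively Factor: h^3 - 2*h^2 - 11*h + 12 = (h + 3)*(h^2 - 5*h + 4) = (h - 1)*(h + 3)*(h - 4)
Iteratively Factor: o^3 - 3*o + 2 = (o - 1)*(o^2 + o - 2) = (o - 1)^2*(o + 2)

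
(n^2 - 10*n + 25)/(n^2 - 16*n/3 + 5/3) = 3*(n - 5)/(3*n - 1)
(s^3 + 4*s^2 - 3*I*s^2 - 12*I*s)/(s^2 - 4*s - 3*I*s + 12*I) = s*(s + 4)/(s - 4)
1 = 1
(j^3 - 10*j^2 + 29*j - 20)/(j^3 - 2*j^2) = (j^3 - 10*j^2 + 29*j - 20)/(j^2*(j - 2))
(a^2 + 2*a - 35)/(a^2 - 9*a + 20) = (a + 7)/(a - 4)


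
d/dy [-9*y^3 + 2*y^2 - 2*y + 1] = -27*y^2 + 4*y - 2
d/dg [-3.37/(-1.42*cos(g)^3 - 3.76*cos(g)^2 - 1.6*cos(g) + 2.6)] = (14.3562*cos(g)^2 + 25.3424*cos(g) + 5.392)*sin(g)/(1.42*cos(g)^3 + 3.76*cos(g)^2 + 1.6*cos(g) - 2.6)^2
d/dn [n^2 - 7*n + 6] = 2*n - 7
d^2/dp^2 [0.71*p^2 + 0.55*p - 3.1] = 1.42000000000000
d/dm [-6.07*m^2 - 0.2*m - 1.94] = -12.14*m - 0.2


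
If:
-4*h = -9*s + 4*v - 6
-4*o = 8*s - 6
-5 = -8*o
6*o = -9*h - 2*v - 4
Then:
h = -407/224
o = 5/8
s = 7/16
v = 1927/448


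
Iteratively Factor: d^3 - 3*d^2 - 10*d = (d - 5)*(d^2 + 2*d) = d*(d - 5)*(d + 2)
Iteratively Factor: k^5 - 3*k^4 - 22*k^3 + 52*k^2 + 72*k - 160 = (k - 2)*(k^4 - k^3 - 24*k^2 + 4*k + 80) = (k - 2)*(k + 2)*(k^3 - 3*k^2 - 18*k + 40) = (k - 2)^2*(k + 2)*(k^2 - k - 20) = (k - 2)^2*(k + 2)*(k + 4)*(k - 5)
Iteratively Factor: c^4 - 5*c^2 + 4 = (c + 2)*(c^3 - 2*c^2 - c + 2) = (c + 1)*(c + 2)*(c^2 - 3*c + 2) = (c - 2)*(c + 1)*(c + 2)*(c - 1)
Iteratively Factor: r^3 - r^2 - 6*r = (r)*(r^2 - r - 6) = r*(r - 3)*(r + 2)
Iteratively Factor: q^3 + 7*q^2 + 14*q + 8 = (q + 4)*(q^2 + 3*q + 2) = (q + 1)*(q + 4)*(q + 2)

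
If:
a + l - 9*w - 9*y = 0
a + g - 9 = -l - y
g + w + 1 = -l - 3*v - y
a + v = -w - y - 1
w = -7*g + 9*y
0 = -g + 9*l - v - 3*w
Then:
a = 245/298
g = 1583/298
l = -127/149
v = -271/149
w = -1109/298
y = 554/149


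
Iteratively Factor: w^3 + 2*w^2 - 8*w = (w - 2)*(w^2 + 4*w) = (w - 2)*(w + 4)*(w)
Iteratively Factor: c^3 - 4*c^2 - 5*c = (c + 1)*(c^2 - 5*c) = c*(c + 1)*(c - 5)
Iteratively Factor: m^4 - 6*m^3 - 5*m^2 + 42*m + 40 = (m + 1)*(m^3 - 7*m^2 + 2*m + 40) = (m - 4)*(m + 1)*(m^2 - 3*m - 10) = (m - 5)*(m - 4)*(m + 1)*(m + 2)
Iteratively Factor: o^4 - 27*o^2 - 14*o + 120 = (o - 5)*(o^3 + 5*o^2 - 2*o - 24) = (o - 5)*(o + 3)*(o^2 + 2*o - 8) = (o - 5)*(o - 2)*(o + 3)*(o + 4)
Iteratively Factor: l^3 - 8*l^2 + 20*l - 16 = (l - 2)*(l^2 - 6*l + 8) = (l - 4)*(l - 2)*(l - 2)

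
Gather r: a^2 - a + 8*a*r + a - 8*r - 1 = a^2 + r*(8*a - 8) - 1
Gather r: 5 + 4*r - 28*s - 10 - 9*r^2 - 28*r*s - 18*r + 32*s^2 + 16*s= -9*r^2 + r*(-28*s - 14) + 32*s^2 - 12*s - 5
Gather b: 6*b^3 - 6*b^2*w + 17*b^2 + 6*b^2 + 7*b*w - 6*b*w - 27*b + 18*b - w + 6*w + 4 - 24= 6*b^3 + b^2*(23 - 6*w) + b*(w - 9) + 5*w - 20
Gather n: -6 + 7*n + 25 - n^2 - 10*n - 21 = -n^2 - 3*n - 2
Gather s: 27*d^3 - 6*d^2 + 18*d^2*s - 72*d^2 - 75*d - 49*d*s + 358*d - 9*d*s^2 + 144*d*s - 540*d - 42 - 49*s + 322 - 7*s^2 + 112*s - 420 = 27*d^3 - 78*d^2 - 257*d + s^2*(-9*d - 7) + s*(18*d^2 + 95*d + 63) - 140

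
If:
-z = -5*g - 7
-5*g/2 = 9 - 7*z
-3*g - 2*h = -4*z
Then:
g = -16/13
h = 46/13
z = 11/13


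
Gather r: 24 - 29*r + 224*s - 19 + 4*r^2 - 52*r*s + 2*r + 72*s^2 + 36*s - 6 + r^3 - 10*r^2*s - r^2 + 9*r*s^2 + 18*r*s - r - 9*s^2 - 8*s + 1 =r^3 + r^2*(3 - 10*s) + r*(9*s^2 - 34*s - 28) + 63*s^2 + 252*s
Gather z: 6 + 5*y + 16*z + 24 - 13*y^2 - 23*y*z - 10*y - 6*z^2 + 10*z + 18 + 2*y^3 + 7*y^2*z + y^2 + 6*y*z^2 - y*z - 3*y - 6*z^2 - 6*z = 2*y^3 - 12*y^2 - 8*y + z^2*(6*y - 12) + z*(7*y^2 - 24*y + 20) + 48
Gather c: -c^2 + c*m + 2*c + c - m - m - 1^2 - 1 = -c^2 + c*(m + 3) - 2*m - 2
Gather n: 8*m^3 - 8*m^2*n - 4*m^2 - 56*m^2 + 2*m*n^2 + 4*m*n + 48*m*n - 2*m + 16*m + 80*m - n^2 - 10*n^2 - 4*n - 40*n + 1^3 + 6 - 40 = 8*m^3 - 60*m^2 + 94*m + n^2*(2*m - 11) + n*(-8*m^2 + 52*m - 44) - 33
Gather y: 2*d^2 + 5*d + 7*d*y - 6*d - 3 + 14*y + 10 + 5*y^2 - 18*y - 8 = 2*d^2 - d + 5*y^2 + y*(7*d - 4) - 1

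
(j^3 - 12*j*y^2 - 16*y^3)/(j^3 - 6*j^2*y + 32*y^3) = (-j - 2*y)/(-j + 4*y)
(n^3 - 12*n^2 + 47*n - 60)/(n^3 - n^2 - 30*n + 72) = (n - 5)/(n + 6)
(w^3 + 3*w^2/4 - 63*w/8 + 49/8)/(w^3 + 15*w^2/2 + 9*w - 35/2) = (w - 7/4)/(w + 5)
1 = 1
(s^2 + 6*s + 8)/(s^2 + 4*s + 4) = (s + 4)/(s + 2)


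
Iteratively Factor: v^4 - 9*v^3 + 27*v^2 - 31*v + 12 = (v - 4)*(v^3 - 5*v^2 + 7*v - 3) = (v - 4)*(v - 3)*(v^2 - 2*v + 1) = (v - 4)*(v - 3)*(v - 1)*(v - 1)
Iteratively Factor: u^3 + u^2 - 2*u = (u + 2)*(u^2 - u) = (u - 1)*(u + 2)*(u)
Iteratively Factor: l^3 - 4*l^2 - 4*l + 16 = (l + 2)*(l^2 - 6*l + 8) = (l - 4)*(l + 2)*(l - 2)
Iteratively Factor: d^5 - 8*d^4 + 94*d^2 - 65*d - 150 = (d + 1)*(d^4 - 9*d^3 + 9*d^2 + 85*d - 150) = (d - 2)*(d + 1)*(d^3 - 7*d^2 - 5*d + 75) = (d - 5)*(d - 2)*(d + 1)*(d^2 - 2*d - 15) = (d - 5)^2*(d - 2)*(d + 1)*(d + 3)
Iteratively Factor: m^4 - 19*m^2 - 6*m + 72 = (m + 3)*(m^3 - 3*m^2 - 10*m + 24) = (m - 4)*(m + 3)*(m^2 + m - 6) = (m - 4)*(m - 2)*(m + 3)*(m + 3)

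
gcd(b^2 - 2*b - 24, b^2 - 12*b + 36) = b - 6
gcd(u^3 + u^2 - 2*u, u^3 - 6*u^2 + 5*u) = u^2 - u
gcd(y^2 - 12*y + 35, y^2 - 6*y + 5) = y - 5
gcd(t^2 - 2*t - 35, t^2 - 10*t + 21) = t - 7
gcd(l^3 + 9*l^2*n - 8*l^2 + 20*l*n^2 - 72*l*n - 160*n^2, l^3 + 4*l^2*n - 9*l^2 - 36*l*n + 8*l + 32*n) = l^2 + 4*l*n - 8*l - 32*n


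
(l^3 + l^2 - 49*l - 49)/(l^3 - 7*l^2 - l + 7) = (l + 7)/(l - 1)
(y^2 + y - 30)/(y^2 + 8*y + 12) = (y - 5)/(y + 2)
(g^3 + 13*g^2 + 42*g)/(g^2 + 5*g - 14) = g*(g + 6)/(g - 2)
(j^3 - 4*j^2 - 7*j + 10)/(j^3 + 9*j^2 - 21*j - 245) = (j^2 + j - 2)/(j^2 + 14*j + 49)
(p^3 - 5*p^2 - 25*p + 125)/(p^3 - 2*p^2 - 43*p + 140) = (p^2 - 25)/(p^2 + 3*p - 28)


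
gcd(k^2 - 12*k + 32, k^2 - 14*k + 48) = k - 8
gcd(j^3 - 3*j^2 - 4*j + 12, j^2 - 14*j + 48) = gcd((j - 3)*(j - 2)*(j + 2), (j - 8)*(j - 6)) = 1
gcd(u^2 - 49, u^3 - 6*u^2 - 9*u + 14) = u - 7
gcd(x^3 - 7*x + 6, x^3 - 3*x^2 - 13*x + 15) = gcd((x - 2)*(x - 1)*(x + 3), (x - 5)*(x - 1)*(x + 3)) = x^2 + 2*x - 3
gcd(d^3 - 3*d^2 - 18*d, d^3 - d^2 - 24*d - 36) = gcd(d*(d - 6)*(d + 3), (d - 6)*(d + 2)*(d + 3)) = d^2 - 3*d - 18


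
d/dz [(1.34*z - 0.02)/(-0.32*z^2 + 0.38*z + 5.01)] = (0.4288*z^2 - 0.0128*z + 6.721)/(0.1024*z^4 - 0.2432*z^3 - 3.062*z^2 + 3.8076*z + 25.1001)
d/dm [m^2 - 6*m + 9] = 2*m - 6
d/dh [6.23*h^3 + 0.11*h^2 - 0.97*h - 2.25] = 18.69*h^2 + 0.22*h - 0.97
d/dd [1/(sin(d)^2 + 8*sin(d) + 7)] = -2*(sin(d) + 4)*cos(d)/(sin(d)^2 + 8*sin(d) + 7)^2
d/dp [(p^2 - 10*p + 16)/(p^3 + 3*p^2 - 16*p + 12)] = (-p^2 + 16*p + 34)/(p^4 + 10*p^3 + 13*p^2 - 60*p + 36)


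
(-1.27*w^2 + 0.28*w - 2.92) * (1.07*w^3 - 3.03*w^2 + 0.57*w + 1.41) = -1.3589*w^5 + 4.1477*w^4 - 4.6967*w^3 + 7.2165*w^2 - 1.2696*w - 4.1172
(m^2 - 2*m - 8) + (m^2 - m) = 2*m^2 - 3*m - 8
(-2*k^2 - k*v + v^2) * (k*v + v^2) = -2*k^3*v - 3*k^2*v^2 + v^4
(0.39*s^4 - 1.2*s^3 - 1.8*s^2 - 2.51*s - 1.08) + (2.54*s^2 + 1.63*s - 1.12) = 0.39*s^4 - 1.2*s^3 + 0.74*s^2 - 0.88*s - 2.2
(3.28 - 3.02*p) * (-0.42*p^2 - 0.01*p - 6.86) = 1.2684*p^3 - 1.3474*p^2 + 20.6844*p - 22.5008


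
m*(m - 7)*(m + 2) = m^3 - 5*m^2 - 14*m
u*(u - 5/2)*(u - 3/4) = u^3 - 13*u^2/4 + 15*u/8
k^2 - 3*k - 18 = (k - 6)*(k + 3)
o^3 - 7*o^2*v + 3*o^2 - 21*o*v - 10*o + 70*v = (o - 2)*(o + 5)*(o - 7*v)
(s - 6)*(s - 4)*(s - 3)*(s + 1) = s^4 - 12*s^3 + 41*s^2 - 18*s - 72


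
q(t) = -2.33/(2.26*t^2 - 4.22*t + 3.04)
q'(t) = -2.33*(4.22 - 4.52*t)/(2.26*t^2 - 4.22*t + 3.04)^2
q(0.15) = -0.95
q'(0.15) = -1.37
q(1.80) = -0.84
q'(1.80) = 1.19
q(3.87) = -0.11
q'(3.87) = 0.07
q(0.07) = -0.85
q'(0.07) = -1.20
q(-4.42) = -0.04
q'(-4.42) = -0.01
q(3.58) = -0.14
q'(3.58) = 0.10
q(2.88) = -0.24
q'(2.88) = 0.22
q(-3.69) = -0.05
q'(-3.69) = -0.02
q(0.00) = -0.77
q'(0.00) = -1.06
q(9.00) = -0.02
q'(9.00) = 0.00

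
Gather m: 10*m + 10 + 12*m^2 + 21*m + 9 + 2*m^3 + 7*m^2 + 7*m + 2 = 2*m^3 + 19*m^2 + 38*m + 21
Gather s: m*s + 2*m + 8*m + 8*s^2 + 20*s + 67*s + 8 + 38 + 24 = 10*m + 8*s^2 + s*(m + 87) + 70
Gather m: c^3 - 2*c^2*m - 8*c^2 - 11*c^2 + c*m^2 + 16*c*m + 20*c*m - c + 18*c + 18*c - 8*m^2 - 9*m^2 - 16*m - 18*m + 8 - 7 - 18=c^3 - 19*c^2 + 35*c + m^2*(c - 17) + m*(-2*c^2 + 36*c - 34) - 17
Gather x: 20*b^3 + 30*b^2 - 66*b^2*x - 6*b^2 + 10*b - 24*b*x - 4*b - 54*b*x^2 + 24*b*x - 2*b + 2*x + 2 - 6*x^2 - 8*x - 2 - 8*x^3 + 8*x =20*b^3 + 24*b^2 + 4*b - 8*x^3 + x^2*(-54*b - 6) + x*(2 - 66*b^2)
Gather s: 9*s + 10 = 9*s + 10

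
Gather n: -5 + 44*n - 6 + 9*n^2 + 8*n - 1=9*n^2 + 52*n - 12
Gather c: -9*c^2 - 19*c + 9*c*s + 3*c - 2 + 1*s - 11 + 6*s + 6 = -9*c^2 + c*(9*s - 16) + 7*s - 7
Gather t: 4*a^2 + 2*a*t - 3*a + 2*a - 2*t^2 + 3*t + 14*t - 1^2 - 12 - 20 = 4*a^2 - a - 2*t^2 + t*(2*a + 17) - 33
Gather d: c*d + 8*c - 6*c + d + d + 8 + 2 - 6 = 2*c + d*(c + 2) + 4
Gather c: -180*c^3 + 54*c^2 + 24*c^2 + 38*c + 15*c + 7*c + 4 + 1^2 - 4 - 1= -180*c^3 + 78*c^2 + 60*c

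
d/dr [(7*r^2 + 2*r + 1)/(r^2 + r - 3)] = (5*r^2 - 44*r - 7)/(r^4 + 2*r^3 - 5*r^2 - 6*r + 9)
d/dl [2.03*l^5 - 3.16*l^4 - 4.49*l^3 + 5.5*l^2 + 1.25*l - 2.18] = 10.15*l^4 - 12.64*l^3 - 13.47*l^2 + 11.0*l + 1.25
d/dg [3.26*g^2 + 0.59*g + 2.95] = 6.52*g + 0.59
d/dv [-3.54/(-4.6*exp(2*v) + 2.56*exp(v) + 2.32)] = (9.0624 - 32.568*exp(v))*exp(v)/(-4.6*exp(2*v) + 2.56*exp(v) + 2.32)^2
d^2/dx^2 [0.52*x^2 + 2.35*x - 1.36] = 1.04000000000000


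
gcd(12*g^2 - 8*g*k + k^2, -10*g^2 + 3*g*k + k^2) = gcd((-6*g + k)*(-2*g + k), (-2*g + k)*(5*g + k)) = 2*g - k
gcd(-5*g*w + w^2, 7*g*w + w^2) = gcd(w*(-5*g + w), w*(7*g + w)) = w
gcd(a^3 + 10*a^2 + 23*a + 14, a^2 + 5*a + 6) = a + 2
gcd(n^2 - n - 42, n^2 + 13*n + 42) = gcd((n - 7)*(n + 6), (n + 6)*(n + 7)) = n + 6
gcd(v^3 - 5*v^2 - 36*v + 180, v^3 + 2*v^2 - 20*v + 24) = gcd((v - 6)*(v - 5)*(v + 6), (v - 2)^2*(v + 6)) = v + 6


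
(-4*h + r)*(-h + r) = 4*h^2 - 5*h*r + r^2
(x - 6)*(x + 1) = x^2 - 5*x - 6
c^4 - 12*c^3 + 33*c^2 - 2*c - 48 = (c - 8)*(c - 3)*(c - 2)*(c + 1)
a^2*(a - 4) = a^3 - 4*a^2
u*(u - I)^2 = u^3 - 2*I*u^2 - u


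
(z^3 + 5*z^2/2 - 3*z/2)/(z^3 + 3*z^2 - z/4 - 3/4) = 2*z/(2*z + 1)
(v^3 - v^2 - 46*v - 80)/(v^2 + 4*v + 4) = (v^2 - 3*v - 40)/(v + 2)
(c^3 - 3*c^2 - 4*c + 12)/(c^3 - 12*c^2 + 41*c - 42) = (c + 2)/(c - 7)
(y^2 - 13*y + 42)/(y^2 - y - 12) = (-y^2 + 13*y - 42)/(-y^2 + y + 12)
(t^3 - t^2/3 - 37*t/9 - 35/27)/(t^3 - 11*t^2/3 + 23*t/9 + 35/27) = (3*t + 5)/(3*t - 5)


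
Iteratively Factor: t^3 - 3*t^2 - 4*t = (t - 4)*(t^2 + t) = t*(t - 4)*(t + 1)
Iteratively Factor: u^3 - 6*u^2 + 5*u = (u - 5)*(u^2 - u) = u*(u - 5)*(u - 1)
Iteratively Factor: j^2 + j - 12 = (j - 3)*(j + 4)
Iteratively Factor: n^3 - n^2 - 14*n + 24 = (n + 4)*(n^2 - 5*n + 6) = (n - 2)*(n + 4)*(n - 3)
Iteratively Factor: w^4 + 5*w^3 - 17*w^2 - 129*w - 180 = (w + 3)*(w^3 + 2*w^2 - 23*w - 60) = (w + 3)*(w + 4)*(w^2 - 2*w - 15) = (w - 5)*(w + 3)*(w + 4)*(w + 3)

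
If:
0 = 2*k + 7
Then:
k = -7/2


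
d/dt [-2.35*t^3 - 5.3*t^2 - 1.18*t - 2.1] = -7.05*t^2 - 10.6*t - 1.18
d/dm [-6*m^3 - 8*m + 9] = -18*m^2 - 8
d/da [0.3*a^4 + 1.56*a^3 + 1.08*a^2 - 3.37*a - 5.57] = 1.2*a^3 + 4.68*a^2 + 2.16*a - 3.37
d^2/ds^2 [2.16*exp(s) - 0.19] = 2.16*exp(s)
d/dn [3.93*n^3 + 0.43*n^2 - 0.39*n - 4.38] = 11.79*n^2 + 0.86*n - 0.39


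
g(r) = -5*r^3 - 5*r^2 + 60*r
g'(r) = -15*r^2 - 10*r + 60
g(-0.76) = -46.29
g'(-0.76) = 58.94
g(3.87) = -132.49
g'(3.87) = -203.35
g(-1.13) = -66.97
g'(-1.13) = 52.15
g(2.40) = 46.08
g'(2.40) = -50.40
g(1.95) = 60.91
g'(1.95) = -16.54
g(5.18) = -518.32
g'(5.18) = -394.29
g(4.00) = -160.00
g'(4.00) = -220.00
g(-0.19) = -11.55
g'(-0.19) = 61.36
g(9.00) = -3510.00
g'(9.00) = -1245.00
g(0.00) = 0.00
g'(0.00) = 60.00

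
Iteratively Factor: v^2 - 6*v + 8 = (v - 4)*(v - 2)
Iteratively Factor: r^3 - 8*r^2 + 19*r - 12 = (r - 3)*(r^2 - 5*r + 4) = (r - 4)*(r - 3)*(r - 1)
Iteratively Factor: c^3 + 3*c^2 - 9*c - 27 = (c + 3)*(c^2 - 9) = (c - 3)*(c + 3)*(c + 3)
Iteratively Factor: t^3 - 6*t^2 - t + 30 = (t - 5)*(t^2 - t - 6) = (t - 5)*(t + 2)*(t - 3)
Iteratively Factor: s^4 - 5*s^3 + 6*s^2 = (s - 3)*(s^3 - 2*s^2) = s*(s - 3)*(s^2 - 2*s) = s*(s - 3)*(s - 2)*(s)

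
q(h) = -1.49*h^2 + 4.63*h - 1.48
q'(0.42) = 3.38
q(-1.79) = -14.54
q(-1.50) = -11.78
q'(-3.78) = 15.89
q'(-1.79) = 9.96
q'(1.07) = 1.44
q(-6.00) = -82.90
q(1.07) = 1.77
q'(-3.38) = 14.70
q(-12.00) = -271.60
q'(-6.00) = 22.51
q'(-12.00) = 40.39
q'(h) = 4.63 - 2.98*h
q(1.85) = 1.99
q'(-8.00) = 28.47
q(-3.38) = -34.15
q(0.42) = 0.20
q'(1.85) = -0.88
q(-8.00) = -133.88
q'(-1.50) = 9.10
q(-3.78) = -40.27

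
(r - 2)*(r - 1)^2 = r^3 - 4*r^2 + 5*r - 2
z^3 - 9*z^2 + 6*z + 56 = (z - 7)*(z - 4)*(z + 2)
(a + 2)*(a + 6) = a^2 + 8*a + 12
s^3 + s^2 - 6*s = s*(s - 2)*(s + 3)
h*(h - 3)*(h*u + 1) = h^3*u - 3*h^2*u + h^2 - 3*h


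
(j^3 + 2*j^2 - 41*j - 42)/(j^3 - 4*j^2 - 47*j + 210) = (j + 1)/(j - 5)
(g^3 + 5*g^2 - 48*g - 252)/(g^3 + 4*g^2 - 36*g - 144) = (g^2 - g - 42)/(g^2 - 2*g - 24)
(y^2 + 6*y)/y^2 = (y + 6)/y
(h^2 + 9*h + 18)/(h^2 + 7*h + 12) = (h + 6)/(h + 4)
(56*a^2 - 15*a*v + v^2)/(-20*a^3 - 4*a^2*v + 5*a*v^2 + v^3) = (-56*a^2 + 15*a*v - v^2)/(20*a^3 + 4*a^2*v - 5*a*v^2 - v^3)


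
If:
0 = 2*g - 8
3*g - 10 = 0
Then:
No Solution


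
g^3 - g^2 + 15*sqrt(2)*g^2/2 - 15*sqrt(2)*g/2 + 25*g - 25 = (g - 1)*(g + 5*sqrt(2)/2)*(g + 5*sqrt(2))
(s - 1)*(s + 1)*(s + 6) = s^3 + 6*s^2 - s - 6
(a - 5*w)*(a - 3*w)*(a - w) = a^3 - 9*a^2*w + 23*a*w^2 - 15*w^3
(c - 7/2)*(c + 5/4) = c^2 - 9*c/4 - 35/8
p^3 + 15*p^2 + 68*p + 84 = (p + 2)*(p + 6)*(p + 7)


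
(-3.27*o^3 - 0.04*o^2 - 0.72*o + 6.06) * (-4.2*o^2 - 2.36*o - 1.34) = 13.734*o^5 + 7.8852*o^4 + 7.5002*o^3 - 23.6992*o^2 - 13.3368*o - 8.1204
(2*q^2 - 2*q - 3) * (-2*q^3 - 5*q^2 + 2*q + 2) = -4*q^5 - 6*q^4 + 20*q^3 + 15*q^2 - 10*q - 6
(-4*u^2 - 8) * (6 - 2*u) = 8*u^3 - 24*u^2 + 16*u - 48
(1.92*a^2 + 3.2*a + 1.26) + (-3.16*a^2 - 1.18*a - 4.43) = -1.24*a^2 + 2.02*a - 3.17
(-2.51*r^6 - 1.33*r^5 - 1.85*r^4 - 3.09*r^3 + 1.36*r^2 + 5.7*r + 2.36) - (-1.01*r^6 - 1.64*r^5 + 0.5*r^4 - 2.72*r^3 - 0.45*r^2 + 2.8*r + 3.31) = -1.5*r^6 + 0.31*r^5 - 2.35*r^4 - 0.37*r^3 + 1.81*r^2 + 2.9*r - 0.95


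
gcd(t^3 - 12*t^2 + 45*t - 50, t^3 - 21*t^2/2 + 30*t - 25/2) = t^2 - 10*t + 25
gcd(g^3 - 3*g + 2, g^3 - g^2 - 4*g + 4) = g^2 + g - 2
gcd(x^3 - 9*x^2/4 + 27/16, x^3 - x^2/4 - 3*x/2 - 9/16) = x^2 - 3*x/4 - 9/8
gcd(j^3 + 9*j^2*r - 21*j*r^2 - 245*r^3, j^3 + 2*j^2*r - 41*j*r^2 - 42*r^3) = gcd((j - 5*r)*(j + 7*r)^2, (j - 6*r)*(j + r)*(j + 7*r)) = j + 7*r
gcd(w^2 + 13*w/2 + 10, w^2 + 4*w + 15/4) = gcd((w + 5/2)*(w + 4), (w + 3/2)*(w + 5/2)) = w + 5/2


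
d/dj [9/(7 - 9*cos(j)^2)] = -324*sin(2*j)/(9*cos(2*j) - 5)^2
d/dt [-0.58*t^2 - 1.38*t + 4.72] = -1.16*t - 1.38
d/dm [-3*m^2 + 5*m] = 5 - 6*m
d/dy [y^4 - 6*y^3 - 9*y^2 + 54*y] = 4*y^3 - 18*y^2 - 18*y + 54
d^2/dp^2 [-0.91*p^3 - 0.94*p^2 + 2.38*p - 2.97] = -5.46*p - 1.88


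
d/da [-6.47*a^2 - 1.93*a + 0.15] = -12.94*a - 1.93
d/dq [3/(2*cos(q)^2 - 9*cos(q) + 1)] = 3*(4*cos(q) - 9)*sin(q)/(-9*cos(q) + cos(2*q) + 2)^2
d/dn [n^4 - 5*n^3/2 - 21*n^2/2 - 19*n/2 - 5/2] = 4*n^3 - 15*n^2/2 - 21*n - 19/2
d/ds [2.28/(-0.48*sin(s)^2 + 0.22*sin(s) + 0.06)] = (2.1888*sin(s) - 0.5016)*cos(s)/(-0.48*sin(s)^2 + 0.22*sin(s) + 0.06)^2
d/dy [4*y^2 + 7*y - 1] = 8*y + 7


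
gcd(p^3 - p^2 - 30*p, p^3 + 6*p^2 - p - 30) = p + 5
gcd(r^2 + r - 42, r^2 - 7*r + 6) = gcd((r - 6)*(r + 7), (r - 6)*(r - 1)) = r - 6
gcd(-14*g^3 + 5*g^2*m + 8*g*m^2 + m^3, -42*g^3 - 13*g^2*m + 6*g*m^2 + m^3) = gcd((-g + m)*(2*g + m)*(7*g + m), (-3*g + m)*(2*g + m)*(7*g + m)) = 14*g^2 + 9*g*m + m^2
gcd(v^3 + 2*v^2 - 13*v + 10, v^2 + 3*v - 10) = v^2 + 3*v - 10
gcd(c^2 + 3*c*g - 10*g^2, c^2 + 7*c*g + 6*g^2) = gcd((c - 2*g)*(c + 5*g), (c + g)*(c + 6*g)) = 1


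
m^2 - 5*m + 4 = (m - 4)*(m - 1)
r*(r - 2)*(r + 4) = r^3 + 2*r^2 - 8*r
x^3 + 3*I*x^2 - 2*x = x*(x + I)*(x + 2*I)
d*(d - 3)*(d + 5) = d^3 + 2*d^2 - 15*d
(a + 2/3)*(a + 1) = a^2 + 5*a/3 + 2/3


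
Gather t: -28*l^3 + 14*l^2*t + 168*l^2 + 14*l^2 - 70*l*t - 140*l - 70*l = -28*l^3 + 182*l^2 - 210*l + t*(14*l^2 - 70*l)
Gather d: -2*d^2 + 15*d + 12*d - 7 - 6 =-2*d^2 + 27*d - 13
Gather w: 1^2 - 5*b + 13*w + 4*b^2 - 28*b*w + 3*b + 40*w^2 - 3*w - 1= 4*b^2 - 2*b + 40*w^2 + w*(10 - 28*b)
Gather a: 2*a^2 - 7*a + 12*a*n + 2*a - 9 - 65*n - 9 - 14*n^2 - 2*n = 2*a^2 + a*(12*n - 5) - 14*n^2 - 67*n - 18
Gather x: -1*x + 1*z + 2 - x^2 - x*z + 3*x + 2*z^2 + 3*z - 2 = -x^2 + x*(2 - z) + 2*z^2 + 4*z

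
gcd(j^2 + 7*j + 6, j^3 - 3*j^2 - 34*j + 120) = j + 6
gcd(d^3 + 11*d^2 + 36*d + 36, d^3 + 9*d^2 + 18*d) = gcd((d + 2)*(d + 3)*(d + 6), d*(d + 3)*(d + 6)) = d^2 + 9*d + 18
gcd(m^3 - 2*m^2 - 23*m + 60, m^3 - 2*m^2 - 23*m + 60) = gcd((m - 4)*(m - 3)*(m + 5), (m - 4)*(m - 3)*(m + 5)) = m^3 - 2*m^2 - 23*m + 60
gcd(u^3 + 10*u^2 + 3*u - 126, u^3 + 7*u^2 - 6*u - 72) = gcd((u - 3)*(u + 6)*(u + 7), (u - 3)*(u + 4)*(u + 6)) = u^2 + 3*u - 18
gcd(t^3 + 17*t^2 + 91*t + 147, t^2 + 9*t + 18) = t + 3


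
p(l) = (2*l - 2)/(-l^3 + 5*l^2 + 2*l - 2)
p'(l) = (2*l - 2)*(3*l^2 - 10*l - 2)/(-l^3 + 5*l^2 + 2*l - 2)^2 + 2/(-l^3 + 5*l^2 + 2*l - 2)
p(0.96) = -0.02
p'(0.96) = 0.60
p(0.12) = 1.04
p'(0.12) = 0.76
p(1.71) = 0.13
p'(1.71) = 0.06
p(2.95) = 0.18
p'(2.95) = 0.05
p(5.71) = -0.69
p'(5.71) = 1.79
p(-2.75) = -0.15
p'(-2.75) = -0.10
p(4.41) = 0.37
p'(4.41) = 0.36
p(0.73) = -0.31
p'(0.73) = 2.53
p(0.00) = 1.00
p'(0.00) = 0.00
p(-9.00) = -0.02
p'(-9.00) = 0.00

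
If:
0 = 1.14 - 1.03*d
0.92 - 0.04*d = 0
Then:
No Solution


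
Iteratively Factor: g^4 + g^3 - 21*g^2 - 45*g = (g + 3)*(g^3 - 2*g^2 - 15*g) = (g + 3)^2*(g^2 - 5*g) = (g - 5)*(g + 3)^2*(g)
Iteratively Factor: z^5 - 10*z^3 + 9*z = (z)*(z^4 - 10*z^2 + 9) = z*(z - 1)*(z^3 + z^2 - 9*z - 9) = z*(z - 1)*(z + 3)*(z^2 - 2*z - 3) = z*(z - 1)*(z + 1)*(z + 3)*(z - 3)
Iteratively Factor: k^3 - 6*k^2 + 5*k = (k - 1)*(k^2 - 5*k) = k*(k - 1)*(k - 5)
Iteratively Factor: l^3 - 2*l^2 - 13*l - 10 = (l + 1)*(l^2 - 3*l - 10) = (l + 1)*(l + 2)*(l - 5)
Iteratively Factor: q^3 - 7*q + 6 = (q - 2)*(q^2 + 2*q - 3) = (q - 2)*(q + 3)*(q - 1)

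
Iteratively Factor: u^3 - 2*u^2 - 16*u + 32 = (u - 4)*(u^2 + 2*u - 8) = (u - 4)*(u + 4)*(u - 2)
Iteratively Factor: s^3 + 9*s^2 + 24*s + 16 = (s + 4)*(s^2 + 5*s + 4) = (s + 1)*(s + 4)*(s + 4)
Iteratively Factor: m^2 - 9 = (m - 3)*(m + 3)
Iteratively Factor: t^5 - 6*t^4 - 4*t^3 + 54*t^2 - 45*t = (t + 3)*(t^4 - 9*t^3 + 23*t^2 - 15*t) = t*(t + 3)*(t^3 - 9*t^2 + 23*t - 15) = t*(t - 3)*(t + 3)*(t^2 - 6*t + 5) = t*(t - 5)*(t - 3)*(t + 3)*(t - 1)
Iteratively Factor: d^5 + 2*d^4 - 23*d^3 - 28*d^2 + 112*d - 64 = (d - 1)*(d^4 + 3*d^3 - 20*d^2 - 48*d + 64) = (d - 1)*(d + 4)*(d^3 - d^2 - 16*d + 16) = (d - 1)*(d + 4)^2*(d^2 - 5*d + 4) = (d - 4)*(d - 1)*(d + 4)^2*(d - 1)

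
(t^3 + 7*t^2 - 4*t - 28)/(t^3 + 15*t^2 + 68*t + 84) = (t - 2)/(t + 6)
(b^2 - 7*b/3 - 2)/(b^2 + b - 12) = (b + 2/3)/(b + 4)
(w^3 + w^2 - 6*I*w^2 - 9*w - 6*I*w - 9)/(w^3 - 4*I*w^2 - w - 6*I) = (w^2 + w*(1 - 3*I) - 3*I)/(w^2 - I*w + 2)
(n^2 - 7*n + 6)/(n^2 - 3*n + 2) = (n - 6)/(n - 2)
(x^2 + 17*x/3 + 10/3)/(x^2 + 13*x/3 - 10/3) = (3*x + 2)/(3*x - 2)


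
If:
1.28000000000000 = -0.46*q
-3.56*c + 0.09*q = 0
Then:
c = -0.07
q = -2.78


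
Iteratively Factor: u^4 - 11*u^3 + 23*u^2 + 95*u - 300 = (u - 4)*(u^3 - 7*u^2 - 5*u + 75) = (u - 4)*(u + 3)*(u^2 - 10*u + 25) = (u - 5)*(u - 4)*(u + 3)*(u - 5)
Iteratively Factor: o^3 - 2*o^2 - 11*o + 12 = (o + 3)*(o^2 - 5*o + 4) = (o - 1)*(o + 3)*(o - 4)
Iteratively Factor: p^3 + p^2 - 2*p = (p + 2)*(p^2 - p) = (p - 1)*(p + 2)*(p)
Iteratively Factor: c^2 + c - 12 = (c + 4)*(c - 3)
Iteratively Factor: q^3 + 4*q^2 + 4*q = (q)*(q^2 + 4*q + 4) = q*(q + 2)*(q + 2)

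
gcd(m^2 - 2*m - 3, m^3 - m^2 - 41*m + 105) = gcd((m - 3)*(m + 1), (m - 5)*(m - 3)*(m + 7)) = m - 3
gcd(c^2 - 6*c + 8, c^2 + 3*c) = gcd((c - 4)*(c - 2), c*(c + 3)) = 1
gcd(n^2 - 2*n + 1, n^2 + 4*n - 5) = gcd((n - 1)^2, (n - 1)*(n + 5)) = n - 1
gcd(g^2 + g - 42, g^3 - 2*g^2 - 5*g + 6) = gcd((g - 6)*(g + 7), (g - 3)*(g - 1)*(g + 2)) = 1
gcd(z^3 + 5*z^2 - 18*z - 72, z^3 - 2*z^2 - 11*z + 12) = z^2 - z - 12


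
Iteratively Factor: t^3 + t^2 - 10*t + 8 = (t + 4)*(t^2 - 3*t + 2) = (t - 1)*(t + 4)*(t - 2)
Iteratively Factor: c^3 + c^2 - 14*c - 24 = (c + 2)*(c^2 - c - 12) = (c + 2)*(c + 3)*(c - 4)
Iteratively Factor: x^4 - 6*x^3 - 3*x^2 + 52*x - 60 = (x - 2)*(x^3 - 4*x^2 - 11*x + 30) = (x - 2)*(x + 3)*(x^2 - 7*x + 10) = (x - 5)*(x - 2)*(x + 3)*(x - 2)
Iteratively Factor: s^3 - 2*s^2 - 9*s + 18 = (s - 3)*(s^2 + s - 6) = (s - 3)*(s + 3)*(s - 2)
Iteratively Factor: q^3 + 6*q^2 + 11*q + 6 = (q + 1)*(q^2 + 5*q + 6) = (q + 1)*(q + 3)*(q + 2)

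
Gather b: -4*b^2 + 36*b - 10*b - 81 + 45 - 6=-4*b^2 + 26*b - 42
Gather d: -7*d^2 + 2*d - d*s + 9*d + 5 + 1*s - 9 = -7*d^2 + d*(11 - s) + s - 4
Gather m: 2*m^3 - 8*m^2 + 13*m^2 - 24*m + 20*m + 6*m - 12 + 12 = 2*m^3 + 5*m^2 + 2*m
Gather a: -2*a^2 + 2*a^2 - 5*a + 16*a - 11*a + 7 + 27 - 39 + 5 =0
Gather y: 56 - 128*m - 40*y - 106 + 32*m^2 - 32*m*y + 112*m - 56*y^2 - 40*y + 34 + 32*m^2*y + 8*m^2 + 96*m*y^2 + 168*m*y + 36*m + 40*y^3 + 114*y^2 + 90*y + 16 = 40*m^2 + 20*m + 40*y^3 + y^2*(96*m + 58) + y*(32*m^2 + 136*m + 10)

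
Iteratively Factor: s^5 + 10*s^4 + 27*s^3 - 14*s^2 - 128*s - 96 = (s - 2)*(s^4 + 12*s^3 + 51*s^2 + 88*s + 48) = (s - 2)*(s + 3)*(s^3 + 9*s^2 + 24*s + 16) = (s - 2)*(s + 3)*(s + 4)*(s^2 + 5*s + 4) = (s - 2)*(s + 3)*(s + 4)^2*(s + 1)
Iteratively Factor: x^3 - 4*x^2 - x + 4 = (x - 4)*(x^2 - 1) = (x - 4)*(x - 1)*(x + 1)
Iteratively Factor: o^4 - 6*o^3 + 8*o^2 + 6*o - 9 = (o - 3)*(o^3 - 3*o^2 - o + 3) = (o - 3)^2*(o^2 - 1) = (o - 3)^2*(o + 1)*(o - 1)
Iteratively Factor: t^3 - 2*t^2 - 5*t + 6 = (t + 2)*(t^2 - 4*t + 3) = (t - 1)*(t + 2)*(t - 3)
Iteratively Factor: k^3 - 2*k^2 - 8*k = (k + 2)*(k^2 - 4*k) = k*(k + 2)*(k - 4)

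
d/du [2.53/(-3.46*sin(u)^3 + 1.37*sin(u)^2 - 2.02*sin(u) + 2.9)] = (26.2614*sin(u)^2 - 6.9322*sin(u) + 5.1106)*cos(u)/(3.46*sin(u)^3 - 1.37*sin(u)^2 + 2.02*sin(u) - 2.9)^2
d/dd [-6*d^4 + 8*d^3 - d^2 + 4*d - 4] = -24*d^3 + 24*d^2 - 2*d + 4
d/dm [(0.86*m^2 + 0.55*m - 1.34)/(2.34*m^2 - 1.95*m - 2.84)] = (-2.964*m^2 + 1.3864*m - 4.175)/(5.4756*m^4 - 9.126*m^3 - 9.4887*m^2 + 11.076*m + 8.0656)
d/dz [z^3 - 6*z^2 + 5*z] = 3*z^2 - 12*z + 5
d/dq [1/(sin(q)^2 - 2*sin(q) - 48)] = 2*(1 - sin(q))*cos(q)/((sin(q) - 8)^2*(sin(q) + 6)^2)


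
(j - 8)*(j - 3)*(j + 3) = j^3 - 8*j^2 - 9*j + 72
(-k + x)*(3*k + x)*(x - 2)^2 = -3*k^2*x^2 + 12*k^2*x - 12*k^2 + 2*k*x^3 - 8*k*x^2 + 8*k*x + x^4 - 4*x^3 + 4*x^2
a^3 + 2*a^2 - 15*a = a*(a - 3)*(a + 5)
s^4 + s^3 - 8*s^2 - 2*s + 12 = (s - 2)*(s + 3)*(s - sqrt(2))*(s + sqrt(2))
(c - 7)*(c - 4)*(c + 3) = c^3 - 8*c^2 - 5*c + 84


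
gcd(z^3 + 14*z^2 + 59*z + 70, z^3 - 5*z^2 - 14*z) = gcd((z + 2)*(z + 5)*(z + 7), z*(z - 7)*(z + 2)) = z + 2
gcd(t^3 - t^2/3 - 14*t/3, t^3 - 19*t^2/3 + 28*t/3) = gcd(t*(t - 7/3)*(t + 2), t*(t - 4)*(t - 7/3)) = t^2 - 7*t/3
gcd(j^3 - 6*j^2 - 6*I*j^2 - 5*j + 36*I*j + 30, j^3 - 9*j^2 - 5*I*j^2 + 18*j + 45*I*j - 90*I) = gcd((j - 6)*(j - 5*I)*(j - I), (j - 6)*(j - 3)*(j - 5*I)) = j^2 + j*(-6 - 5*I) + 30*I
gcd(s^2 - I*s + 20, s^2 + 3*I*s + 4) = s + 4*I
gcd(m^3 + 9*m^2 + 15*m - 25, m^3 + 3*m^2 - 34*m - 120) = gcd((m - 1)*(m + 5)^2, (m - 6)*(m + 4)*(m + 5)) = m + 5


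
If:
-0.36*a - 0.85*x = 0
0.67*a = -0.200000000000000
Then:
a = -0.30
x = 0.13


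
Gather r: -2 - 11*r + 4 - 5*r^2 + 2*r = -5*r^2 - 9*r + 2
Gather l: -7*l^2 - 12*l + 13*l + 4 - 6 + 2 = -7*l^2 + l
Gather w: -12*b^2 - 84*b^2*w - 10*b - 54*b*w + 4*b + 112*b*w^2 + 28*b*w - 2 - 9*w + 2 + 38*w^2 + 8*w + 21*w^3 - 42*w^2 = -12*b^2 - 6*b + 21*w^3 + w^2*(112*b - 4) + w*(-84*b^2 - 26*b - 1)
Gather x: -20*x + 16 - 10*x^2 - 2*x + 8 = -10*x^2 - 22*x + 24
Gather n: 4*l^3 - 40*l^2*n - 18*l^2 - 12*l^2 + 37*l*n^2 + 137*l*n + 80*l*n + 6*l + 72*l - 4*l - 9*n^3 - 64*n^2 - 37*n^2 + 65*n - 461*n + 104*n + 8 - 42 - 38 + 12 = 4*l^3 - 30*l^2 + 74*l - 9*n^3 + n^2*(37*l - 101) + n*(-40*l^2 + 217*l - 292) - 60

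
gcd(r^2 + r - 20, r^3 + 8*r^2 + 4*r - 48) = 1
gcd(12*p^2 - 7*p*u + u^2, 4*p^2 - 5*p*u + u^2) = 4*p - u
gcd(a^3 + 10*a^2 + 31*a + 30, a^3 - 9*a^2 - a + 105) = a + 3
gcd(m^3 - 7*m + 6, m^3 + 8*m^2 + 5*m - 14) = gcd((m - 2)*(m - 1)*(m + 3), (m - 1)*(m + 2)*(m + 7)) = m - 1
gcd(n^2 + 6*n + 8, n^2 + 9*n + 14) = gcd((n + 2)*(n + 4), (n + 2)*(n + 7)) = n + 2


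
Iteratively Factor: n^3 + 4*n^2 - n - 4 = (n + 4)*(n^2 - 1) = (n - 1)*(n + 4)*(n + 1)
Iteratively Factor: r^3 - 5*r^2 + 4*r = (r)*(r^2 - 5*r + 4) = r*(r - 4)*(r - 1)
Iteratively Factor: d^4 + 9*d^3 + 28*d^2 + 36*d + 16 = (d + 1)*(d^3 + 8*d^2 + 20*d + 16) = (d + 1)*(d + 4)*(d^2 + 4*d + 4) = (d + 1)*(d + 2)*(d + 4)*(d + 2)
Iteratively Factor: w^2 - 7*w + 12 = (w - 4)*(w - 3)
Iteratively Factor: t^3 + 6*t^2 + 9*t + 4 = (t + 1)*(t^2 + 5*t + 4) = (t + 1)^2*(t + 4)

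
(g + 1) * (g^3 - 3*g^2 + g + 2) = g^4 - 2*g^3 - 2*g^2 + 3*g + 2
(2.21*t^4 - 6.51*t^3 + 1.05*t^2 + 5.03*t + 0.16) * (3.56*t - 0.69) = 7.8676*t^5 - 24.7005*t^4 + 8.2299*t^3 + 17.1823*t^2 - 2.9011*t - 0.1104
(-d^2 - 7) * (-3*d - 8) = 3*d^3 + 8*d^2 + 21*d + 56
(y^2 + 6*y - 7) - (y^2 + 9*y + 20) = -3*y - 27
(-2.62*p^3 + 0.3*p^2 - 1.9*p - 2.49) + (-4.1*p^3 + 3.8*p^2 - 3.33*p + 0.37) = -6.72*p^3 + 4.1*p^2 - 5.23*p - 2.12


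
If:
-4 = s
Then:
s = -4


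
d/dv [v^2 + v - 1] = 2*v + 1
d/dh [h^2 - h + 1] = 2*h - 1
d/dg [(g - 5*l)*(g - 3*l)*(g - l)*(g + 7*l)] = 4*g^3 - 6*g^2*l - 80*g*l^2 + 146*l^3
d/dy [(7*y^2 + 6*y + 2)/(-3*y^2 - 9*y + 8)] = (-45*y^2 + 124*y + 66)/(9*y^4 + 54*y^3 + 33*y^2 - 144*y + 64)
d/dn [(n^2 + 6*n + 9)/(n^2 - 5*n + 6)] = (-11*n^2 - 6*n + 81)/(n^4 - 10*n^3 + 37*n^2 - 60*n + 36)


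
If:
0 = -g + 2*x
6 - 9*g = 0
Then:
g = 2/3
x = 1/3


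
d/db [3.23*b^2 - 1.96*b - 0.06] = 6.46*b - 1.96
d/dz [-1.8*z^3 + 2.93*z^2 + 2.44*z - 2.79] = -5.4*z^2 + 5.86*z + 2.44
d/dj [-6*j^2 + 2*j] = 2 - 12*j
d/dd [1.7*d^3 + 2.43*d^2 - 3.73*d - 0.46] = 5.1*d^2 + 4.86*d - 3.73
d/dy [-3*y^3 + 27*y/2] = 27/2 - 9*y^2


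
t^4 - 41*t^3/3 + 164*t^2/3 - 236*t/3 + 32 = (t - 8)*(t - 3)*(t - 2)*(t - 2/3)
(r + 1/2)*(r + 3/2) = r^2 + 2*r + 3/4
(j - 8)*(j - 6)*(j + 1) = j^3 - 13*j^2 + 34*j + 48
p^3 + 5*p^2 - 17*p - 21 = (p - 3)*(p + 1)*(p + 7)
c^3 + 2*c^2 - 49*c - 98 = (c - 7)*(c + 2)*(c + 7)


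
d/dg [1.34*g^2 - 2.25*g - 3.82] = 2.68*g - 2.25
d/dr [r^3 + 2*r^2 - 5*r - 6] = 3*r^2 + 4*r - 5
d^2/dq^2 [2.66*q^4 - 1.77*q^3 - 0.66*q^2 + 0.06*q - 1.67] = 31.92*q^2 - 10.62*q - 1.32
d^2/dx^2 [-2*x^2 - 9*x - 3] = -4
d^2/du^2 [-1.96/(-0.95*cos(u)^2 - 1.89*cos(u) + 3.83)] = (-7.0756*(1 - cos(u)^2)^2 - 10.55754*cos(u)^3 - 39.064956*cos(u)^2 + 6.927228*cos(u) + 35.341152)/(0.95*cos(u)^2 + 1.89*cos(u) - 3.83)^3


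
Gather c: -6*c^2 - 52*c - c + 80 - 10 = -6*c^2 - 53*c + 70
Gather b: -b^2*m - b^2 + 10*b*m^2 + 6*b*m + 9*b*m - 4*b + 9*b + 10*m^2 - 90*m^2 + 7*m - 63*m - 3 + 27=b^2*(-m - 1) + b*(10*m^2 + 15*m + 5) - 80*m^2 - 56*m + 24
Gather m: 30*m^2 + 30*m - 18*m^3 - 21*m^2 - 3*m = -18*m^3 + 9*m^2 + 27*m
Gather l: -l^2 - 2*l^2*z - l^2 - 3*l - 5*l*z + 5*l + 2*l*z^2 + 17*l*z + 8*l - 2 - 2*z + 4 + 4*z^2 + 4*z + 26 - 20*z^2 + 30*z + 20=l^2*(-2*z - 2) + l*(2*z^2 + 12*z + 10) - 16*z^2 + 32*z + 48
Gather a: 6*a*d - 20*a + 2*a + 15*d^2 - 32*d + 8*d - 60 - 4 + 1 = a*(6*d - 18) + 15*d^2 - 24*d - 63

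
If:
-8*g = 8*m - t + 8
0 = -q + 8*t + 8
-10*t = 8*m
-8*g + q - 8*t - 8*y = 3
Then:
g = 5/8 - y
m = 10*y/11 - 65/44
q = 192/11 - 64*y/11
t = 13/11 - 8*y/11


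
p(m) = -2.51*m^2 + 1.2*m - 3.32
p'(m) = 1.2 - 5.02*m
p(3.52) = -30.20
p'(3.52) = -16.47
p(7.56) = -137.70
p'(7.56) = -36.75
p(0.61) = -3.52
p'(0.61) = -1.86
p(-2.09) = -16.79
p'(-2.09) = 11.69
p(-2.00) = -15.76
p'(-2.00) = 11.24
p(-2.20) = -18.11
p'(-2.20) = 12.24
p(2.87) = -20.55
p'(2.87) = -13.21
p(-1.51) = -10.86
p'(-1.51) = 8.78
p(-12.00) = -379.16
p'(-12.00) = 61.44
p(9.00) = -195.83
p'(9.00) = -43.98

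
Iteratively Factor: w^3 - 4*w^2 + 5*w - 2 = (w - 1)*(w^2 - 3*w + 2) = (w - 1)^2*(w - 2)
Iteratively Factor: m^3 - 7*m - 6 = (m + 2)*(m^2 - 2*m - 3) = (m - 3)*(m + 2)*(m + 1)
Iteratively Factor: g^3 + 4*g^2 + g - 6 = (g - 1)*(g^2 + 5*g + 6) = (g - 1)*(g + 3)*(g + 2)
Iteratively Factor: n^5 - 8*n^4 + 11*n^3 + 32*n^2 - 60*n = (n)*(n^4 - 8*n^3 + 11*n^2 + 32*n - 60) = n*(n - 3)*(n^3 - 5*n^2 - 4*n + 20) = n*(n - 3)*(n - 2)*(n^2 - 3*n - 10) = n*(n - 5)*(n - 3)*(n - 2)*(n + 2)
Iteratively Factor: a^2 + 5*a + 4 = (a + 1)*(a + 4)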